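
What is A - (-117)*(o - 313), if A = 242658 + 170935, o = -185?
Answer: 355327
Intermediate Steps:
A = 413593
A - (-117)*(o - 313) = 413593 - (-117)*(-185 - 313) = 413593 - (-117)*(-498) = 413593 - 1*58266 = 413593 - 58266 = 355327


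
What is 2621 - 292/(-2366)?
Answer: 3100789/1183 ≈ 2621.1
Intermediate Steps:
2621 - 292/(-2366) = 2621 - 292*(-1)/2366 = 2621 - 2*(-73/1183) = 2621 + 146/1183 = 3100789/1183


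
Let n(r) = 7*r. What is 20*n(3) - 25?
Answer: 395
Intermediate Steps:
20*n(3) - 25 = 20*(7*3) - 25 = 20*21 - 25 = 420 - 25 = 395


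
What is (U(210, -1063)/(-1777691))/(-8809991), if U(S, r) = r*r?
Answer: 1129969/15661441710781 ≈ 7.2150e-8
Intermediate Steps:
U(S, r) = r²
(U(210, -1063)/(-1777691))/(-8809991) = ((-1063)²/(-1777691))/(-8809991) = (1129969*(-1/1777691))*(-1/8809991) = -1129969/1777691*(-1/8809991) = 1129969/15661441710781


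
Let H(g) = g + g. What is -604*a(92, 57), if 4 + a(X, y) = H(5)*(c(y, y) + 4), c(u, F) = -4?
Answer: 2416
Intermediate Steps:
H(g) = 2*g
a(X, y) = -4 (a(X, y) = -4 + (2*5)*(-4 + 4) = -4 + 10*0 = -4 + 0 = -4)
-604*a(92, 57) = -604*(-4) = 2416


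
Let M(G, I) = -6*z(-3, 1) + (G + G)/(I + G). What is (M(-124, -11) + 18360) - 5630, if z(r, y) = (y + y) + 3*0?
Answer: 1717178/135 ≈ 12720.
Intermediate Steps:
z(r, y) = 2*y (z(r, y) = 2*y + 0 = 2*y)
M(G, I) = -12 + 2*G/(G + I) (M(G, I) = -12 + (G + G)/(I + G) = -6*2 + (2*G)/(G + I) = -12 + 2*G/(G + I))
(M(-124, -11) + 18360) - 5630 = (2*(-6*(-11) - 5*(-124))/(-124 - 11) + 18360) - 5630 = (2*(66 + 620)/(-135) + 18360) - 5630 = (2*(-1/135)*686 + 18360) - 5630 = (-1372/135 + 18360) - 5630 = 2477228/135 - 5630 = 1717178/135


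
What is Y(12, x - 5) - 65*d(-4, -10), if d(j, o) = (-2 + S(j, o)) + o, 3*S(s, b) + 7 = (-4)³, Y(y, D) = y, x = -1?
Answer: 6991/3 ≈ 2330.3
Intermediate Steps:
S(s, b) = -71/3 (S(s, b) = -7/3 + (⅓)*(-4)³ = -7/3 + (⅓)*(-64) = -7/3 - 64/3 = -71/3)
d(j, o) = -77/3 + o (d(j, o) = (-2 - 71/3) + o = -77/3 + o)
Y(12, x - 5) - 65*d(-4, -10) = 12 - 65*(-77/3 - 10) = 12 - 65*(-107/3) = 12 + 6955/3 = 6991/3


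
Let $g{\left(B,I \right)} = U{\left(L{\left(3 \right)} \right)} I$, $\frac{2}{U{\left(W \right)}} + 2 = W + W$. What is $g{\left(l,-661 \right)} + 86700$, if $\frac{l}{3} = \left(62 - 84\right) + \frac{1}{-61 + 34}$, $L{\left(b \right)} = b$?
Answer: $\frac{172739}{2} \approx 86370.0$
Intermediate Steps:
$U{\left(W \right)} = \frac{2}{-2 + 2 W}$ ($U{\left(W \right)} = \frac{2}{-2 + \left(W + W\right)} = \frac{2}{-2 + 2 W}$)
$l = - \frac{595}{9}$ ($l = 3 \left(\left(62 - 84\right) + \frac{1}{-61 + 34}\right) = 3 \left(-22 + \frac{1}{-27}\right) = 3 \left(-22 - \frac{1}{27}\right) = 3 \left(- \frac{595}{27}\right) = - \frac{595}{9} \approx -66.111$)
$g{\left(B,I \right)} = \frac{I}{2}$ ($g{\left(B,I \right)} = \frac{I}{-1 + 3} = \frac{I}{2}$)
$g{\left(l,-661 \right)} + 86700 = \frac{1}{2} \left(-661\right) + 86700 = - \frac{661}{2} + 86700 = \frac{172739}{2}$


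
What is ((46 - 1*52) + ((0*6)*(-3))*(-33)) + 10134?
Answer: 10128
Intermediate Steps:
((46 - 1*52) + ((0*6)*(-3))*(-33)) + 10134 = ((46 - 52) + (0*(-3))*(-33)) + 10134 = (-6 + 0*(-33)) + 10134 = (-6 + 0) + 10134 = -6 + 10134 = 10128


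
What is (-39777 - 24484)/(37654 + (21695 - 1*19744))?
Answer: -64261/39605 ≈ -1.6225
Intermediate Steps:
(-39777 - 24484)/(37654 + (21695 - 1*19744)) = -64261/(37654 + (21695 - 19744)) = -64261/(37654 + 1951) = -64261/39605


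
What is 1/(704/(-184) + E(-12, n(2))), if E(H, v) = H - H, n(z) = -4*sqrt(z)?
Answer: -23/88 ≈ -0.26136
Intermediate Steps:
E(H, v) = 0
1/(704/(-184) + E(-12, n(2))) = 1/(704/(-184) + 0) = 1/(704*(-1/184) + 0) = 1/(-88/23 + 0) = 1/(-88/23) = -23/88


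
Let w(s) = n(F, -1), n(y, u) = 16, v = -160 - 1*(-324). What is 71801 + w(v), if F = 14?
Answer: 71817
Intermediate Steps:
v = 164 (v = -160 + 324 = 164)
w(s) = 16
71801 + w(v) = 71801 + 16 = 71817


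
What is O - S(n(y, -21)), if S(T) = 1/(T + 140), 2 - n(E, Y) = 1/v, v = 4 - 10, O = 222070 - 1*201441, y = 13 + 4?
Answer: 17596531/853 ≈ 20629.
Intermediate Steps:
y = 17
O = 20629 (O = 222070 - 201441 = 20629)
v = -6
n(E, Y) = 13/6 (n(E, Y) = 2 - 1/(-6) = 2 - 1*(-⅙) = 2 + ⅙ = 13/6)
S(T) = 1/(140 + T)
O - S(n(y, -21)) = 20629 - 1/(140 + 13/6) = 20629 - 1/853/6 = 20629 - 1*6/853 = 20629 - 6/853 = 17596531/853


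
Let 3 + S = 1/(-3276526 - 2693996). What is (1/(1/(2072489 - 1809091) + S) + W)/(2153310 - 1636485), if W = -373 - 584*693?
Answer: -477784474393243999/609577638731368200 ≈ -0.78380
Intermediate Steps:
S = -17911567/5970522 (S = -3 + 1/(-3276526 - 2693996) = -3 + 1/(-5970522) = -3 - 1/5970522 = -17911567/5970522 ≈ -3.0000)
W = -405085 (W = -373 - 404712 = -405085)
(1/(1/(2072489 - 1809091) + S) + W)/(2153310 - 1636485) = (1/(1/(2072489 - 1809091) - 17911567/5970522) - 405085)/(2153310 - 1636485) = (1/(1/263398 - 17911567/5970522) - 405085)/516825 = (1/(1/263398 - 17911567/5970522) - 405085)*(1/516825) = (1/(-1179466238536/393155888439) - 405085)*(1/516825) = (-393155888439/1179466238536 - 405085)*(1/516825) = -477784474393243999/1179466238536*1/516825 = -477784474393243999/609577638731368200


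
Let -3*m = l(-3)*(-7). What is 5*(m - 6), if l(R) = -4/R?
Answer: -130/9 ≈ -14.444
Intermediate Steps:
m = 28/9 (m = -(-4/(-3))*(-7)/3 = -(-4*(-1/3))*(-7)/3 = -4*(-7)/9 = -1/3*(-28/3) = 28/9 ≈ 3.1111)
5*(m - 6) = 5*(28/9 - 6) = 5*(-26/9) = -130/9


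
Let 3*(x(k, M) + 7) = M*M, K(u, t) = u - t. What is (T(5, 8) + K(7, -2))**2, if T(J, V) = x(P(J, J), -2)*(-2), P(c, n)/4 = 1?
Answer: 3721/9 ≈ 413.44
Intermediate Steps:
P(c, n) = 4 (P(c, n) = 4*1 = 4)
x(k, M) = -7 + M**2/3 (x(k, M) = -7 + (M*M)/3 = -7 + M**2/3)
T(J, V) = 34/3 (T(J, V) = (-7 + (1/3)*(-2)**2)*(-2) = (-7 + (1/3)*4)*(-2) = (-7 + 4/3)*(-2) = -17/3*(-2) = 34/3)
(T(5, 8) + K(7, -2))**2 = (34/3 + (7 - 1*(-2)))**2 = (34/3 + (7 + 2))**2 = (34/3 + 9)**2 = (61/3)**2 = 3721/9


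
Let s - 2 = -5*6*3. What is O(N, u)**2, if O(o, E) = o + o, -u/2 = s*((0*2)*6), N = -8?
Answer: 256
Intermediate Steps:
s = -88 (s = 2 - 5*6*3 = 2 - 30*3 = 2 - 90 = -88)
u = 0 (u = -(-176)*(0*2)*6 = -(-176)*0*6 = -(-176)*0 = -2*0 = 0)
O(o, E) = 2*o
O(N, u)**2 = (2*(-8))**2 = (-16)**2 = 256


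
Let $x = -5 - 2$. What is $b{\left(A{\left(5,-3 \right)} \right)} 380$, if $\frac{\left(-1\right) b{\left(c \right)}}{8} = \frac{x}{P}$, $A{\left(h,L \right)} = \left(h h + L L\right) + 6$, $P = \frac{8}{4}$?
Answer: $10640$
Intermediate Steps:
$P = 2$ ($P = 8 \cdot \frac{1}{4} = 2$)
$x = -7$ ($x = -5 - 2 = -7$)
$A{\left(h,L \right)} = 6 + L^{2} + h^{2}$ ($A{\left(h,L \right)} = \left(h^{2} + L^{2}\right) + 6 = \left(L^{2} + h^{2}\right) + 6 = 6 + L^{2} + h^{2}$)
$b{\left(c \right)} = 28$ ($b{\left(c \right)} = - 8 \left(- \frac{7}{2}\right) = - 8 \left(\left(-7\right) \frac{1}{2}\right) = \left(-8\right) \left(- \frac{7}{2}\right) = 28$)
$b{\left(A{\left(5,-3 \right)} \right)} 380 = 28 \cdot 380 = 10640$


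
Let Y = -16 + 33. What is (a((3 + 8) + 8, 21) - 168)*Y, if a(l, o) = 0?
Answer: -2856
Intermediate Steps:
Y = 17
(a((3 + 8) + 8, 21) - 168)*Y = (0 - 168)*17 = -168*17 = -2856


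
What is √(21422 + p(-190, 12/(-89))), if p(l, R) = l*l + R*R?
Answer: √455631906/89 ≈ 239.84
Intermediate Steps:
p(l, R) = R² + l² (p(l, R) = l² + R² = R² + l²)
√(21422 + p(-190, 12/(-89))) = √(21422 + ((12/(-89))² + (-190)²)) = √(21422 + ((12*(-1/89))² + 36100)) = √(21422 + ((-12/89)² + 36100)) = √(21422 + (144/7921 + 36100)) = √(21422 + 285948244/7921) = √(455631906/7921) = √455631906/89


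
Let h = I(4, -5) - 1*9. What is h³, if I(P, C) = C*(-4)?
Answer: 1331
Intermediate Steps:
I(P, C) = -4*C
h = 11 (h = -4*(-5) - 1*9 = 20 - 9 = 11)
h³ = 11³ = 1331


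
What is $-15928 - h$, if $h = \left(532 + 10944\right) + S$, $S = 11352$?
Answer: $-38756$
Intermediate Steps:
$h = 22828$ ($h = \left(532 + 10944\right) + 11352 = 11476 + 11352 = 22828$)
$-15928 - h = -15928 - 22828 = -38756$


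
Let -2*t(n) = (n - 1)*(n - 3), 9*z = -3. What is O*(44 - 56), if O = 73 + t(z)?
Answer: -2548/3 ≈ -849.33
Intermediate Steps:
z = -⅓ (z = (⅑)*(-3) = -⅓ ≈ -0.33333)
t(n) = -(-1 + n)*(-3 + n)/2 (t(n) = -(n - 1)*(n - 3)/2 = -(-1 + n)*(-3 + n)/2)
O = 637/9 (O = 73 + (-3/2 + 2*(-⅓) - (-⅓)²/2) = 73 + (-3/2 - ⅔ - ½*⅑) = 73 + (-3/2 - ⅔ - 1/18) = 73 - 20/9 = 637/9 ≈ 70.778)
O*(44 - 56) = 637*(44 - 56)/9 = (637/9)*(-12) = -2548/3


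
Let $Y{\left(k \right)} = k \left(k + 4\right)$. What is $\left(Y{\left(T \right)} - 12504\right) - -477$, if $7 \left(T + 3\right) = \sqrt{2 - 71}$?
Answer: $- \frac{589539}{49} - \frac{2 i \sqrt{69}}{7} \approx -12031.0 - 2.3733 i$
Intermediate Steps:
$T = -3 + \frac{i \sqrt{69}}{7}$ ($T = -3 + \frac{\sqrt{2 - 71}}{7} = -3 + \frac{\sqrt{-69}}{7} = -3 + \frac{i \sqrt{69}}{7} \approx -3.0 + 1.1867 i$)
$Y{\left(k \right)} = k \left(4 + k\right)$
$\left(Y{\left(T \right)} - 12504\right) - -477 = \left(\left(-3 + \frac{i \sqrt{69}}{7}\right) \left(4 - \left(3 - \frac{i \sqrt{69}}{7}\right)\right) - 12504\right) - -477 = \left(\left(-3 + \frac{i \sqrt{69}}{7}\right) \left(1 + \frac{i \sqrt{69}}{7}\right) - 12504\right) + \left(-491 + 968\right) = \left(\left(1 + \frac{i \sqrt{69}}{7}\right) \left(-3 + \frac{i \sqrt{69}}{7}\right) - 12504\right) + 477 = \left(-12504 + \left(1 + \frac{i \sqrt{69}}{7}\right) \left(-3 + \frac{i \sqrt{69}}{7}\right)\right) + 477 = -12027 + \left(1 + \frac{i \sqrt{69}}{7}\right) \left(-3 + \frac{i \sqrt{69}}{7}\right)$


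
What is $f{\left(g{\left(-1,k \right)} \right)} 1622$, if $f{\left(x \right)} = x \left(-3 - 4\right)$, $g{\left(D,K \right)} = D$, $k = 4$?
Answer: $11354$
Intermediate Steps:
$f{\left(x \right)} = - 7 x$ ($f{\left(x \right)} = x \left(-7\right) = - 7 x$)
$f{\left(g{\left(-1,k \right)} \right)} 1622 = \left(-7\right) \left(-1\right) 1622 = 7 \cdot 1622 = 11354$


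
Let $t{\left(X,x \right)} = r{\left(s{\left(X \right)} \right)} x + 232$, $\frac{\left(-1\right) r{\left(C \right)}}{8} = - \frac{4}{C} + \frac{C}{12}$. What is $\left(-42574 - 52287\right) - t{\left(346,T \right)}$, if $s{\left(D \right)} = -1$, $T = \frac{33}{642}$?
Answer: $- \frac{30524336}{321} \approx -95091.0$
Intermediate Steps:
$T = \frac{11}{214}$ ($T = 33 \cdot \frac{1}{642} = \frac{11}{214} \approx 0.051402$)
$r{\left(C \right)} = \frac{32}{C} - \frac{2 C}{3}$ ($r{\left(C \right)} = - 8 \left(- \frac{4}{C} + \frac{C}{12}\right) = \frac{32}{C} - \frac{2 C}{3}$)
$t{\left(X,x \right)} = 232 - \frac{94 x}{3}$ ($t{\left(X,x \right)} = \left(\frac{32}{-1} - - \frac{2}{3}\right) x + 232 = \left(32 \left(-1\right) + \frac{2}{3}\right) x + 232 = \left(-32 + \frac{2}{3}\right) x + 232 = - \frac{94 x}{3} + 232 = 232 - \frac{94 x}{3}$)
$\left(-42574 - 52287\right) - t{\left(346,T \right)} = \left(-42574 - 52287\right) - \left(232 - \frac{517}{321}\right) = -94861 - \left(232 - \frac{517}{321}\right) = -94861 - \frac{73955}{321} = - \frac{30524336}{321}$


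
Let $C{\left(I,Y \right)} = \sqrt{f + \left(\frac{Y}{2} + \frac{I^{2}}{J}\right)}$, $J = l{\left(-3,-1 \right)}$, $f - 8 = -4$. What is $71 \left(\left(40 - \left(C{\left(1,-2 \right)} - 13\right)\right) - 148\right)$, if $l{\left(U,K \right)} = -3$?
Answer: $-6745 - \frac{142 \sqrt{6}}{3} \approx -6860.9$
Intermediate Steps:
$f = 4$ ($f = 8 - 4 = 4$)
$J = -3$
$C{\left(I,Y \right)} = \sqrt{4 + \frac{Y}{2} - \frac{I^{2}}{3}}$ ($C{\left(I,Y \right)} = \sqrt{4 + \left(\frac{Y}{2} + \frac{I^{2}}{-3}\right)} = \sqrt{4 + \left(Y \frac{1}{2} + I^{2} \left(- \frac{1}{3}\right)\right)} = \sqrt{4 - \left(- \frac{Y}{2} + \frac{I^{2}}{3}\right)} = \sqrt{4 + \frac{Y}{2} - \frac{I^{2}}{3}}$)
$71 \left(\left(40 - \left(C{\left(1,-2 \right)} - 13\right)\right) - 148\right) = 71 \left(\left(40 - \left(\frac{\sqrt{144 - 12 \cdot 1^{2} + 18 \left(-2\right)}}{6} - 13\right)\right) - 148\right) = 71 \left(\left(40 - \left(\frac{\sqrt{144 - 12 - 36}}{6} - 13\right)\right) - 148\right) = 71 \left(\left(40 - \left(\frac{\sqrt{96}}{6} - 13\right)\right) - 148\right) = 71 \left(\left(40 - \left(\frac{4 \sqrt{6}}{6} - 13\right)\right) - 148\right) = 71 \left(\left(40 - \left(\frac{2 \sqrt{6}}{3} - 13\right)\right) - 148\right) = 71 \left(\left(40 - \left(-13 + \frac{2 \sqrt{6}}{3}\right)\right) - 148\right) = 71 \left(\left(40 + \left(13 - \frac{2 \sqrt{6}}{3}\right)\right) - 148\right) = 71 \left(\left(53 - \frac{2 \sqrt{6}}{3}\right) - 148\right) = 71 \left(-95 - \frac{2 \sqrt{6}}{3}\right) = -6745 - \frac{142 \sqrt{6}}{3}$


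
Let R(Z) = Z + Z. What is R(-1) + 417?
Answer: 415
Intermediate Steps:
R(Z) = 2*Z
R(-1) + 417 = 2*(-1) + 417 = -2 + 417 = 415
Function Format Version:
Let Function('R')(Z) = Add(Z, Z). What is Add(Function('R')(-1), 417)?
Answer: 415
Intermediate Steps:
Function('R')(Z) = Mul(2, Z)
Add(Function('R')(-1), 417) = Add(Mul(2, -1), 417) = Add(-2, 417) = 415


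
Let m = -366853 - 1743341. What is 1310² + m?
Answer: -394094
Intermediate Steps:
m = -2110194
1310² + m = 1310² - 2110194 = 1716100 - 2110194 = -394094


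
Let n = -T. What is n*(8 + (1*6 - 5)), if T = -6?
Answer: 54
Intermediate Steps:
n = 6 (n = -1*(-6) = 6)
n*(8 + (1*6 - 5)) = 6*(8 + (1*6 - 5)) = 6*(8 + (6 - 5)) = 6*(8 + 1) = 6*9 = 54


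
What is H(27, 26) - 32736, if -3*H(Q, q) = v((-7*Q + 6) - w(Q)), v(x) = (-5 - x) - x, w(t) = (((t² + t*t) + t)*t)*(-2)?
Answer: 61811/3 ≈ 20604.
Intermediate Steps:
w(t) = -2*t*(t + 2*t²) (w(t) = (((t² + t²) + t)*t)*(-2) = ((2*t² + t)*t)*(-2) = ((t + 2*t²)*t)*(-2) = (t*(t + 2*t²))*(-2) = -2*t*(t + 2*t²))
v(x) = -5 - 2*x
H(Q, q) = 17/3 - 14*Q/3 - 2*Q²*(-2 - 4*Q)/3 (H(Q, q) = -(-5 - 2*((-7*Q + 6) - Q²*(-2 - 4*Q)))/3 = -(-5 - 2*((6 - 7*Q) - Q²*(-2 - 4*Q)))/3 = -(-5 - 2*(6 - 7*Q - Q²*(-2 - 4*Q)))/3 = -(-5 + (-12 + 14*Q + 2*Q²*(-2 - 4*Q)))/3 = -(-17 + 14*Q + 2*Q²*(-2 - 4*Q))/3 = 17/3 - 14*Q/3 - 2*Q²*(-2 - 4*Q)/3)
H(27, 26) - 32736 = (17/3 - 14/3*27 + (4/3)*27²*(1 + 2*27)) - 32736 = (17/3 - 126 + (4/3)*729*(1 + 54)) - 32736 = (17/3 - 126 + (4/3)*729*55) - 32736 = (17/3 - 126 + 53460) - 32736 = 160019/3 - 32736 = 61811/3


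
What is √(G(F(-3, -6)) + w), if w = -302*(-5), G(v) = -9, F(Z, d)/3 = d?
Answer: √1501 ≈ 38.743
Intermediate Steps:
F(Z, d) = 3*d
w = 1510
√(G(F(-3, -6)) + w) = √(-9 + 1510) = √1501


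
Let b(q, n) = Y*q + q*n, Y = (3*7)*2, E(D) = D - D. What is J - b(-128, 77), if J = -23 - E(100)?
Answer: 15209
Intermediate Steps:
E(D) = 0
Y = 42 (Y = 21*2 = 42)
b(q, n) = 42*q + n*q (b(q, n) = 42*q + q*n = 42*q + n*q)
J = -23 (J = -23 - 1*0 = -23 + 0 = -23)
J - b(-128, 77) = -23 - (-128)*(42 + 77) = -23 - (-128)*119 = -23 - 1*(-15232) = -23 + 15232 = 15209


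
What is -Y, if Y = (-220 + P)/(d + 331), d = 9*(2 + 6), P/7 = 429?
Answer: -2783/403 ≈ -6.9057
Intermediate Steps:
P = 3003 (P = 7*429 = 3003)
d = 72 (d = 9*8 = 72)
Y = 2783/403 (Y = (-220 + 3003)/(72 + 331) = 2783/403 ≈ 6.9057)
-Y = -1*2783/403 = -2783/403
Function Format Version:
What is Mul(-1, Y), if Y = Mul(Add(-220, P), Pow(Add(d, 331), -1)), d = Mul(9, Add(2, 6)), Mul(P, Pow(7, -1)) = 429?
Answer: Rational(-2783, 403) ≈ -6.9057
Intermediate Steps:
P = 3003 (P = Mul(7, 429) = 3003)
d = 72 (d = Mul(9, 8) = 72)
Y = Rational(2783, 403) (Y = Mul(Add(-220, 3003), Pow(Add(72, 331), -1)) = Mul(2783, Pow(403, -1)) = Mul(2783, Rational(1, 403)) = Rational(2783, 403) ≈ 6.9057)
Mul(-1, Y) = Mul(-1, Rational(2783, 403)) = Rational(-2783, 403)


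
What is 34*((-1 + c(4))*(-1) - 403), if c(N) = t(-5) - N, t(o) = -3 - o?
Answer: -13600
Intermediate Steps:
c(N) = 2 - N (c(N) = (-3 - 1*(-5)) - N = (-3 + 5) - N = 2 - N)
34*((-1 + c(4))*(-1) - 403) = 34*((-1 + (2 - 1*4))*(-1) - 403) = 34*((-1 + (2 - 4))*(-1) - 403) = 34*((-1 - 2)*(-1) - 403) = 34*(-3*(-1) - 403) = 34*(3 - 403) = 34*(-400) = -13600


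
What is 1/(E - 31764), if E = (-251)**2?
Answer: 1/31237 ≈ 3.2013e-5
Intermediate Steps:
E = 63001
1/(E - 31764) = 1/(63001 - 31764) = 1/31237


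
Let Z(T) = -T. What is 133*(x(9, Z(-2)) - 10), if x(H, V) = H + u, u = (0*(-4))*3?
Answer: -133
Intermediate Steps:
u = 0 (u = 0*3 = 0)
x(H, V) = H (x(H, V) = H + 0 = H)
133*(x(9, Z(-2)) - 10) = 133*(9 - 10) = 133*(-1) = -133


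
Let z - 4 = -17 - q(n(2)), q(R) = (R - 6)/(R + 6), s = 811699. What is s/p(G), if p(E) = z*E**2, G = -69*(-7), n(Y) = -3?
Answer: -115957/333270 ≈ -0.34794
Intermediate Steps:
q(R) = (-6 + R)/(6 + R)
G = 483
z = -10 (z = 4 + (-17 - (-6 - 3)/(6 - 3)) = 4 + (-17 - (-9)/3) = 4 + (-17 - 1*(-3)) = 4 + (-17 + 3) = 4 - 14 = -10)
p(E) = -10*E**2
s/p(G) = 811699/((-10*483**2)) = 811699/((-10*233289)) = 811699/(-2332890) = 811699*(-1/2332890) = -115957/333270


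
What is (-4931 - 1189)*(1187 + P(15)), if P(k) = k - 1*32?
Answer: -7160400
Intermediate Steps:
P(k) = -32 + k (P(k) = k - 32 = -32 + k)
(-4931 - 1189)*(1187 + P(15)) = (-4931 - 1189)*(1187 + (-32 + 15)) = -6120*(1187 - 17) = -6120*1170 = -7160400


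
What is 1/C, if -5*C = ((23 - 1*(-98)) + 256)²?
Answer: -5/142129 ≈ -3.5179e-5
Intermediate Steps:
C = -142129/5 (C = -((23 - 1*(-98)) + 256)²/5 = -((23 + 98) + 256)²/5 = -(121 + 256)²/5 = -⅕*377² = -⅕*142129 = -142129/5 ≈ -28426.)
1/C = 1/(-142129/5) = -5/142129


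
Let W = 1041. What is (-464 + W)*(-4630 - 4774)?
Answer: -5426108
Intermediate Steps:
(-464 + W)*(-4630 - 4774) = (-464 + 1041)*(-4630 - 4774) = 577*(-9404) = -5426108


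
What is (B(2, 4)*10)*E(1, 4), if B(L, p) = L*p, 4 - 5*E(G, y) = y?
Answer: 0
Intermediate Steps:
E(G, y) = ⅘ - y/5
(B(2, 4)*10)*E(1, 4) = ((2*4)*10)*(⅘ - ⅕*4) = (8*10)*(⅘ - ⅘) = 80*0 = 0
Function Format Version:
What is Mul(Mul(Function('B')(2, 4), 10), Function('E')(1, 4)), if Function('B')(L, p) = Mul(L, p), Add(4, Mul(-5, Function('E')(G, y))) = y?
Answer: 0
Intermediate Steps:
Function('E')(G, y) = Add(Rational(4, 5), Mul(Rational(-1, 5), y))
Mul(Mul(Function('B')(2, 4), 10), Function('E')(1, 4)) = Mul(Mul(Mul(2, 4), 10), Add(Rational(4, 5), Mul(Rational(-1, 5), 4))) = Mul(Mul(8, 10), Add(Rational(4, 5), Rational(-4, 5))) = Mul(80, 0) = 0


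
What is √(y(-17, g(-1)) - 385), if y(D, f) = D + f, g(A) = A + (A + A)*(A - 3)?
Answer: I*√395 ≈ 19.875*I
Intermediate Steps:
g(A) = A + 2*A*(-3 + A) (g(A) = A + (2*A)*(-3 + A) = A + 2*A*(-3 + A))
√(y(-17, g(-1)) - 385) = √((-17 - (-5 + 2*(-1))) - 385) = √((-17 - (-5 - 2)) - 385) = √((-17 - 1*(-7)) - 385) = √((-17 + 7) - 385) = √(-10 - 385) = √(-395) = I*√395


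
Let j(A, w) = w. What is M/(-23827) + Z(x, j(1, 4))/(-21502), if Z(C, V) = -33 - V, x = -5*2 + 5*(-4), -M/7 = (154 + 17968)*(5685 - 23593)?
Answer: -48846123309265/512328154 ≈ -95342.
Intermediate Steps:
M = 2271701432 (M = -7*(154 + 17968)*(5685 - 23593) = -126854*(-17908) = -7*(-324528776) = 2271701432)
x = -30 (x = -10 - 20 = -30)
M/(-23827) + Z(x, j(1, 4))/(-21502) = 2271701432/(-23827) + (-33 - 1*4)/(-21502) = 2271701432*(-1/23827) + (-33 - 4)*(-1/21502) = -2271701432/23827 - 37*(-1/21502) = -2271701432/23827 + 37/21502 = -48846123309265/512328154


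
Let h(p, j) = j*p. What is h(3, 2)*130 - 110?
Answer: 670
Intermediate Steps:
h(3, 2)*130 - 110 = (2*3)*130 - 110 = 6*130 - 110 = 780 - 110 = 670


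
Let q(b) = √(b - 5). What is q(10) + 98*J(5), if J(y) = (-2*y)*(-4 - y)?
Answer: 8820 + √5 ≈ 8822.2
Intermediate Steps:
J(y) = -2*y*(-4 - y)
q(b) = √(-5 + b)
q(10) + 98*J(5) = √(-5 + 10) + 98*(2*5*(4 + 5)) = √5 + 98*(2*5*9) = √5 + 98*90 = √5 + 8820 = 8820 + √5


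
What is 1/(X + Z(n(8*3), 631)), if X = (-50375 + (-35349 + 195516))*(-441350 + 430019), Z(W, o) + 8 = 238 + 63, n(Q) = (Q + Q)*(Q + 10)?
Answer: -1/1244052859 ≈ -8.0382e-10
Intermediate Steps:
n(Q) = 2*Q*(10 + Q) (n(Q) = (2*Q)*(10 + Q) = 2*Q*(10 + Q))
Z(W, o) = 293 (Z(W, o) = -8 + (238 + 63) = -8 + 301 = 293)
X = -1244053152 (X = (-50375 + 160167)*(-11331) = 109792*(-11331) = -1244053152)
1/(X + Z(n(8*3), 631)) = 1/(-1244053152 + 293) = 1/(-1244052859) = -1/1244052859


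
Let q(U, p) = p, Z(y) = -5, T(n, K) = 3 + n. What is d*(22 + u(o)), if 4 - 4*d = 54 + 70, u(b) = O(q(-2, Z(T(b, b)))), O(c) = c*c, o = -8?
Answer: -1410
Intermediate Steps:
O(c) = c²
u(b) = 25 (u(b) = (-5)² = 25)
d = -30 (d = 1 - (54 + 70)/4 = 1 - ¼*124 = 1 - 31 = -30)
d*(22 + u(o)) = -30*(22 + 25) = -30*47 = -1410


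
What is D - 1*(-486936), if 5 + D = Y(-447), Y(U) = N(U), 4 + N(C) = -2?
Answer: 486925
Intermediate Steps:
N(C) = -6 (N(C) = -4 - 2 = -6)
Y(U) = -6
D = -11 (D = -5 - 6 = -11)
D - 1*(-486936) = -11 - 1*(-486936) = -11 + 486936 = 486925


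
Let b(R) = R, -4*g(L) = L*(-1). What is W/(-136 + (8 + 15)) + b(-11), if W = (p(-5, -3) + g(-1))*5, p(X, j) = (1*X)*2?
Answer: -4767/452 ≈ -10.546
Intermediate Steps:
g(L) = L/4 (g(L) = -L*(-1)/4 = -(-1)*L/4 = L/4)
p(X, j) = 2*X (p(X, j) = X*2 = 2*X)
W = -205/4 (W = (2*(-5) + (¼)*(-1))*5 = (-10 - ¼)*5 = -41/4*5 = -205/4 ≈ -51.250)
W/(-136 + (8 + 15)) + b(-11) = -205/4/(-136 + (8 + 15)) - 11 = -205/4/(-136 + 23) - 11 = -205/4/(-113) - 11 = -1/113*(-205/4) - 11 = 205/452 - 11 = -4767/452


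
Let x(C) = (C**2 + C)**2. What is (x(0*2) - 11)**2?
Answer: 121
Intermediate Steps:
x(C) = (C + C**2)**2
(x(0*2) - 11)**2 = ((0*2)**2*(1 + 0*2)**2 - 11)**2 = (0**2*(1 + 0)**2 - 11)**2 = (0*1**2 - 11)**2 = (0*1 - 11)**2 = (0 - 11)**2 = (-11)**2 = 121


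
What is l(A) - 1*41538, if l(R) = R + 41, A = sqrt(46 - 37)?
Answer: -41494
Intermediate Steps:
A = 3 (A = sqrt(9) = 3)
l(R) = 41 + R
l(A) - 1*41538 = (41 + 3) - 1*41538 = 44 - 41538 = -41494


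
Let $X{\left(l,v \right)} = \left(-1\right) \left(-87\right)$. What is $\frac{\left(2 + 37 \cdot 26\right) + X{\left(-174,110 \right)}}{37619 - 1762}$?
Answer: $\frac{1051}{35857} \approx 0.029311$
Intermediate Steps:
$X{\left(l,v \right)} = 87$
$\frac{\left(2 + 37 \cdot 26\right) + X{\left(-174,110 \right)}}{37619 - 1762} = \frac{\left(2 + 37 \cdot 26\right) + 87}{37619 - 1762} = \frac{\left(2 + 962\right) + 87}{35857} = \left(964 + 87\right) \frac{1}{35857} = 1051 \cdot \frac{1}{35857} = \frac{1051}{35857}$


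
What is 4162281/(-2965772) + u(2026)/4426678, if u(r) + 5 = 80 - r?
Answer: -9215431976845/6564258832708 ≈ -1.4039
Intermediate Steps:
u(r) = 75 - r (u(r) = -5 + (80 - r) = 75 - r)
4162281/(-2965772) + u(2026)/4426678 = 4162281/(-2965772) + (75 - 1*2026)/4426678 = 4162281*(-1/2965772) + (75 - 2026)*(1/4426678) = -4162281/2965772 - 1951*1/4426678 = -4162281/2965772 - 1951/4426678 = -9215431976845/6564258832708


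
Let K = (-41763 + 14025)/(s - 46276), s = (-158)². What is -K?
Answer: -1541/1184 ≈ -1.3015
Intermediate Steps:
s = 24964
K = 1541/1184 (K = (-41763 + 14025)/(24964 - 46276) = -27738/(-21312) = -27738*(-1/21312) = 1541/1184 ≈ 1.3015)
-K = -1*1541/1184 = -1541/1184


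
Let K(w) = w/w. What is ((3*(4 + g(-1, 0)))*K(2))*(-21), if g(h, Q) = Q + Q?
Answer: -252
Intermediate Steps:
K(w) = 1
g(h, Q) = 2*Q
((3*(4 + g(-1, 0)))*K(2))*(-21) = ((3*(4 + 2*0))*1)*(-21) = ((3*(4 + 0))*1)*(-21) = ((3*4)*1)*(-21) = (12*1)*(-21) = 12*(-21) = -252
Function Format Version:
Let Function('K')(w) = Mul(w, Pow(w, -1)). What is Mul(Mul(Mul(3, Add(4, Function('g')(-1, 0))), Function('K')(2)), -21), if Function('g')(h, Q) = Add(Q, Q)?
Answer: -252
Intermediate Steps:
Function('K')(w) = 1
Function('g')(h, Q) = Mul(2, Q)
Mul(Mul(Mul(3, Add(4, Function('g')(-1, 0))), Function('K')(2)), -21) = Mul(Mul(Mul(3, Add(4, Mul(2, 0))), 1), -21) = Mul(Mul(Mul(3, Add(4, 0)), 1), -21) = Mul(Mul(Mul(3, 4), 1), -21) = Mul(Mul(12, 1), -21) = Mul(12, -21) = -252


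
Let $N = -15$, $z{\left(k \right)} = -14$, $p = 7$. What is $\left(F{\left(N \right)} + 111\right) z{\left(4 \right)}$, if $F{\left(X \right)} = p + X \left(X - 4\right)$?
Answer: $-5642$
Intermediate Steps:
$F{\left(X \right)} = 7 + X \left(-4 + X\right)$ ($F{\left(X \right)} = 7 + X \left(X - 4\right) = 7 + X \left(-4 + X\right)$)
$\left(F{\left(N \right)} + 111\right) z{\left(4 \right)} = \left(\left(7 + \left(-15\right)^{2} - -60\right) + 111\right) \left(-14\right) = \left(\left(7 + 225 + 60\right) + 111\right) \left(-14\right) = \left(292 + 111\right) \left(-14\right) = 403 \left(-14\right) = -5642$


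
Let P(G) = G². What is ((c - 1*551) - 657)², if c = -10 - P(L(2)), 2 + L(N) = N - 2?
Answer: 1493284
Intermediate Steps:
L(N) = -4 + N (L(N) = -2 + (N - 2) = -2 + (-2 + N) = -4 + N)
c = -14 (c = -10 - (-4 + 2)² = -10 - 1*(-2)² = -10 - 1*4 = -10 - 4 = -14)
((c - 1*551) - 657)² = ((-14 - 1*551) - 657)² = ((-14 - 551) - 657)² = (-565 - 657)² = (-1222)² = 1493284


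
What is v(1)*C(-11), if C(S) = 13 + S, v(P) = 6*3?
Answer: 36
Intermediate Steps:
v(P) = 18
v(1)*C(-11) = 18*(13 - 11) = 18*2 = 36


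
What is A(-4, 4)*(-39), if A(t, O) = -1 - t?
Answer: -117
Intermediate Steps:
A(-4, 4)*(-39) = (-1 - 1*(-4))*(-39) = (-1 + 4)*(-39) = 3*(-39) = -117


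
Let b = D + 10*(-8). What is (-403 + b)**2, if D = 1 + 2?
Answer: 230400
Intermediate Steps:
D = 3
b = -77 (b = 3 + 10*(-8) = 3 - 80 = -77)
(-403 + b)**2 = (-403 - 77)**2 = (-480)**2 = 230400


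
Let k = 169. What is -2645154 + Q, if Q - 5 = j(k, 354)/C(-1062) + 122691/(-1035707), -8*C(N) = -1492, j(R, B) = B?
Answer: -1021869864566126/386318711 ≈ -2.6451e+6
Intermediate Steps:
C(N) = 373/2 (C(N) = -1/8*(-1492) = 373/2)
Q = 2619110368/386318711 (Q = 5 + (354/(373/2) + 122691/(-1035707)) = 5 + (354*(2/373) + 122691*(-1/1035707)) = 5 + (708/373 - 122691/1035707) = 5 + 687516813/386318711 = 2619110368/386318711 ≈ 6.7797)
-2645154 + Q = -2645154 + 2619110368/386318711 = -1021869864566126/386318711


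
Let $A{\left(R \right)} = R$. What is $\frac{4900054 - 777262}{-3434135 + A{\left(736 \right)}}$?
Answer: $- \frac{4122792}{3433399} \approx -1.2008$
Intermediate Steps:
$\frac{4900054 - 777262}{-3434135 + A{\left(736 \right)}} = \frac{4900054 - 777262}{-3434135 + 736} = \frac{4122792}{-3433399} = 4122792 \left(- \frac{1}{3433399}\right) = - \frac{4122792}{3433399}$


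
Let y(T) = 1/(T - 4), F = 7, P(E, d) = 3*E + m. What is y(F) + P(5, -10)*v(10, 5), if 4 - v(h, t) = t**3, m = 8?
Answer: -8348/3 ≈ -2782.7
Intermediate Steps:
v(h, t) = 4 - t**3
P(E, d) = 8 + 3*E (P(E, d) = 3*E + 8 = 8 + 3*E)
y(T) = 1/(-4 + T)
y(F) + P(5, -10)*v(10, 5) = 1/(-4 + 7) + (8 + 3*5)*(4 - 1*5**3) = 1/3 + (8 + 15)*(4 - 1*125) = 1/3 + 23*(4 - 125) = 1/3 + 23*(-121) = 1/3 - 2783 = -8348/3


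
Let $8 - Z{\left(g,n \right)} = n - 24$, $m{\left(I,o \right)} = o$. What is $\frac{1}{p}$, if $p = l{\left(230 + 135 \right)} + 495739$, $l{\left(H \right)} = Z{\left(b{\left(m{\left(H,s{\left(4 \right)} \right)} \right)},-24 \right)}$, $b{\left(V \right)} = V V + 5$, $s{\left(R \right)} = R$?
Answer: $\frac{1}{495795} \approx 2.017 \cdot 10^{-6}$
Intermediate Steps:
$b{\left(V \right)} = 5 + V^{2}$ ($b{\left(V \right)} = V^{2} + 5 = 5 + V^{2}$)
$Z{\left(g,n \right)} = 32 - n$ ($Z{\left(g,n \right)} = 8 - \left(n - 24\right) = 8 - \left(-24 + n\right) = 32 - n$)
$l{\left(H \right)} = 56$ ($l{\left(H \right)} = 32 - -24 = 32 + 24 = 56$)
$p = 495795$ ($p = 56 + 495739 = 495795$)
$\frac{1}{p} = \frac{1}{495795}$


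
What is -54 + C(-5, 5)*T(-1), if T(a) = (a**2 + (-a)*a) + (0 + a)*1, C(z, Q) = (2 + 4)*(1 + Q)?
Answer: -90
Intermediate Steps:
C(z, Q) = 6 + 6*Q (C(z, Q) = 6*(1 + Q) = 6 + 6*Q)
T(a) = a (T(a) = (a**2 - a**2) + a*1 = 0 + a = a)
-54 + C(-5, 5)*T(-1) = -54 + (6 + 6*5)*(-1) = -54 + (6 + 30)*(-1) = -54 + 36*(-1) = -54 - 36 = -90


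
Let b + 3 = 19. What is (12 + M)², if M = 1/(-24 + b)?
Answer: 9025/64 ≈ 141.02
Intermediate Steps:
b = 16 (b = -3 + 19 = 16)
M = -⅛ (M = 1/(-24 + 16) = 1/(-8) = -⅛ ≈ -0.12500)
(12 + M)² = (12 - ⅛)² = (95/8)² = 9025/64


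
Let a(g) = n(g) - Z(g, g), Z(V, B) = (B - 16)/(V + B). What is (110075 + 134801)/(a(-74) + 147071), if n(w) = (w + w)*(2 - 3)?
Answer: 18120824/10894161 ≈ 1.6634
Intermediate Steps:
Z(V, B) = (-16 + B)/(B + V)
n(w) = -2*w (n(w) = (2*w)*(-1) = -2*w)
a(g) = -2*g - (-16 + g)/(2*g) (a(g) = -2*g - (-16 + g)/(g + g) = -2*g - (-16 + g)/(2*g))
(110075 + 134801)/(a(-74) + 147071) = (110075 + 134801)/((-½ - 2*(-74) + 8/(-74)) + 147071) = 244876/((-½ + 148 + 8*(-1/74)) + 147071) = 244876/((-½ + 148 - 4/37) + 147071) = 244876/(10907/74 + 147071) = 244876/(10894161/74) = 244876*(74/10894161) = 18120824/10894161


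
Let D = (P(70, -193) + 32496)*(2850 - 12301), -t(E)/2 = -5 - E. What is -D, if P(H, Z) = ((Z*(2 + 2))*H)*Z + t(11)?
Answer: 98878705848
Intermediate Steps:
t(E) = 10 + 2*E (t(E) = -2*(-5 - E) = 10 + 2*E)
P(H, Z) = 32 + 4*H*Z**2 (P(H, Z) = ((Z*(2 + 2))*H)*Z + (10 + 2*11) = ((Z*4)*H)*Z + (10 + 22) = ((4*Z)*H)*Z + 32 = (4*H*Z)*Z + 32 = 4*H*Z**2 + 32 = 32 + 4*H*Z**2)
D = -98878705848 (D = ((32 + 4*70*(-193)**2) + 32496)*(2850 - 12301) = ((32 + 4*70*37249) + 32496)*(-9451) = ((32 + 10429720) + 32496)*(-9451) = (10429752 + 32496)*(-9451) = 10462248*(-9451) = -98878705848)
-D = -1*(-98878705848) = 98878705848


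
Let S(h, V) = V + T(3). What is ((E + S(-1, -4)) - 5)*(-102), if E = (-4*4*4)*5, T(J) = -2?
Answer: 33762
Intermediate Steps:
E = -320 (E = -16*4*5 = -64*5 = -320)
S(h, V) = -2 + V (S(h, V) = V - 2 = -2 + V)
((E + S(-1, -4)) - 5)*(-102) = ((-320 + (-2 - 4)) - 5)*(-102) = ((-320 - 6) - 5)*(-102) = (-326 - 5)*(-102) = -331*(-102) = 33762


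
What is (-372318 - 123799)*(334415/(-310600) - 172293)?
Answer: 5309894629569031/62120 ≈ 8.5478e+10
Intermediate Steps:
(-372318 - 123799)*(334415/(-310600) - 172293) = -496117*(334415*(-1/310600) - 172293) = -496117*(-66883/62120 - 172293) = -496117*(-10702908043/62120) = 5309894629569031/62120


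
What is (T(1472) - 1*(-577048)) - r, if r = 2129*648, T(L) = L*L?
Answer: 1364240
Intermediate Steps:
T(L) = L²
r = 1379592
(T(1472) - 1*(-577048)) - r = (1472² - 1*(-577048)) - 1*1379592 = (2166784 + 577048) - 1379592 = 2743832 - 1379592 = 1364240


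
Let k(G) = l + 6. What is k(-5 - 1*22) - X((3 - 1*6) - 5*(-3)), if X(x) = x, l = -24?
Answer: -30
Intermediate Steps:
k(G) = -18 (k(G) = -24 + 6 = -18)
k(-5 - 1*22) - X((3 - 1*6) - 5*(-3)) = -18 - ((3 - 1*6) - 5*(-3)) = -18 - ((3 - 6) + 15) = -18 - (-3 + 15) = -18 - 1*12 = -18 - 12 = -30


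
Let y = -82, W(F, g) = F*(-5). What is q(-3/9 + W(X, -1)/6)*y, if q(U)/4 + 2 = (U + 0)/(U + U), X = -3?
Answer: 492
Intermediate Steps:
W(F, g) = -5*F
q(U) = -6 (q(U) = -8 + 4*((U + 0)/(U + U)) = -8 + 4*(U/((2*U))) = -8 + 4*(U*(1/(2*U))) = -8 + 4*(½) = -8 + 2 = -6)
q(-3/9 + W(X, -1)/6)*y = -6*(-82) = 492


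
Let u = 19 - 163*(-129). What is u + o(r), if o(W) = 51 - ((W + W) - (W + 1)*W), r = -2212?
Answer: 4916253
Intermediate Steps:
o(W) = 51 - 2*W + W*(1 + W) (o(W) = 51 - (2*W - (1 + W)*W) = 51 - (2*W - W*(1 + W)) = 51 + (-2*W + W*(1 + W)) = 51 - 2*W + W*(1 + W))
u = 21046 (u = 19 + 21027 = 21046)
u + o(r) = 21046 + (51 + (-2212)² - 1*(-2212)) = 21046 + (51 + 4892944 + 2212) = 21046 + 4895207 = 4916253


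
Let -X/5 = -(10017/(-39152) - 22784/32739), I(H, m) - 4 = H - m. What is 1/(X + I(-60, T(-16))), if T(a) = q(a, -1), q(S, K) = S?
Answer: -1281797328/57371821775 ≈ -0.022342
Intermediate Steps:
T(a) = a
I(H, m) = 4 + H - m (I(H, m) = 4 + (H - m) = 4 + H - m)
X = -6099928655/1281797328 (X = -(-5)*(10017/(-39152) - 22784/32739) = -(-5)*(10017*(-1/39152) - 22784*1/32739) = -(-5)*(-10017/39152 - 22784/32739) = -(-5)*(-1219985731)/1281797328 = -5*1219985731/1281797328 = -6099928655/1281797328 ≈ -4.7589)
1/(X + I(-60, T(-16))) = 1/(-6099928655/1281797328 + (4 - 60 - 1*(-16))) = 1/(-6099928655/1281797328 + (4 - 60 + 16)) = 1/(-6099928655/1281797328 - 40) = 1/(-57371821775/1281797328) = -1281797328/57371821775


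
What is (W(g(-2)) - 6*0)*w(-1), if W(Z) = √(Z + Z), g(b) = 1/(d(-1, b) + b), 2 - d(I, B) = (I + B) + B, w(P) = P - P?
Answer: 0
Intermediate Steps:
w(P) = 0
d(I, B) = 2 - I - 2*B (d(I, B) = 2 - ((I + B) + B) = 2 - ((B + I) + B) = 2 - (I + 2*B) = 2 + (-I - 2*B) = 2 - I - 2*B)
g(b) = 1/(3 - b) (g(b) = 1/((2 - 1*(-1) - 2*b) + b) = 1/((2 + 1 - 2*b) + b) = 1/((3 - 2*b) + b) = 1/(3 - b))
W(Z) = √2*√Z (W(Z) = √(2*Z) = √2*√Z)
(W(g(-2)) - 6*0)*w(-1) = (√2*√(-1/(-3 - 2)) - 6*0)*0 = (√2*√(-1/(-5)) + 0)*0 = (√2*√(-1*(-⅕)) + 0)*0 = (√2*√(⅕) + 0)*0 = (√2*(√5/5) + 0)*0 = (√10/5 + 0)*0 = (√10/5)*0 = 0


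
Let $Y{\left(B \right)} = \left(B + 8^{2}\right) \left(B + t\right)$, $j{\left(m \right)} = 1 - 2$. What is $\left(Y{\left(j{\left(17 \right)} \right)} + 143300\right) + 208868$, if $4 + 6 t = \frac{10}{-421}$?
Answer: $\frac{148218418}{421} \approx 3.5206 \cdot 10^{5}$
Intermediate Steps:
$j{\left(m \right)} = -1$ ($j{\left(m \right)} = 1 - 2 = -1$)
$t = - \frac{847}{1263}$ ($t = - \frac{2}{3} + \frac{10 \frac{1}{-421}}{6} = - \frac{2}{3} + \frac{10 \left(- \frac{1}{421}\right)}{6} = - \frac{2}{3} + \frac{1}{6} \left(- \frac{10}{421}\right) = - \frac{2}{3} - \frac{5}{1263} = - \frac{847}{1263} \approx -0.67063$)
$Y{\left(B \right)} = \left(64 + B\right) \left(- \frac{847}{1263} + B\right)$ ($Y{\left(B \right)} = \left(B + 8^{2}\right) \left(B - \frac{847}{1263}\right) = \left(B + 64\right) \left(- \frac{847}{1263} + B\right) = \left(64 + B\right) \left(- \frac{847}{1263} + B\right)$)
$\left(Y{\left(j{\left(17 \right)} \right)} + 143300\right) + 208868 = \left(\left(- \frac{54208}{1263} + \left(-1\right)^{2} + \frac{79985}{1263} \left(-1\right)\right) + 143300\right) + 208868 = \left(\left(- \frac{54208}{1263} + 1 - \frac{79985}{1263}\right) + 143300\right) + 208868 = \left(- \frac{44310}{421} + 143300\right) + 208868 = \frac{60284990}{421} + 208868 = \frac{148218418}{421}$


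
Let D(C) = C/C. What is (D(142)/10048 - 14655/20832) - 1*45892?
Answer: -100065184745/2180416 ≈ -45893.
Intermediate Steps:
D(C) = 1
(D(142)/10048 - 14655/20832) - 1*45892 = (1/10048 - 14655/20832) - 1*45892 = (1*(1/10048) - 14655*1/20832) - 45892 = (1/10048 - 4885/6944) - 45892 = -1533673/2180416 - 45892 = -100065184745/2180416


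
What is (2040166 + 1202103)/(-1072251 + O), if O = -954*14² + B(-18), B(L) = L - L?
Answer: -3242269/1259235 ≈ -2.5748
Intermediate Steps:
B(L) = 0
O = -186984 (O = -954*14² + 0 = -954*196 + 0 = -186984 + 0 = -186984)
(2040166 + 1202103)/(-1072251 + O) = (2040166 + 1202103)/(-1072251 - 186984) = 3242269/(-1259235) = 3242269*(-1/1259235) = -3242269/1259235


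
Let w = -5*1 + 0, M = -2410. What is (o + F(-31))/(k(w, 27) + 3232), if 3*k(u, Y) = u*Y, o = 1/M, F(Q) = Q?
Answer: -74711/7680670 ≈ -0.0097272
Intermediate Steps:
w = -5 (w = -5 + 0 = -5)
o = -1/2410 (o = 1/(-2410) = -1/2410 ≈ -0.00041494)
k(u, Y) = Y*u/3 (k(u, Y) = (u*Y)/3 = (Y*u)/3 = Y*u/3)
(o + F(-31))/(k(w, 27) + 3232) = (-1/2410 - 31)/((1/3)*27*(-5) + 3232) = -74711/(2410*(-45 + 3232)) = -74711/2410/3187 = -74711/2410*1/3187 = -74711/7680670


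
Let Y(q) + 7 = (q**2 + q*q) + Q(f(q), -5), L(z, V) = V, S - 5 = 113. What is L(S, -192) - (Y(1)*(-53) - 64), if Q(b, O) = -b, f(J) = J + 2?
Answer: -552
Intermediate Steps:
S = 118 (S = 5 + 113 = 118)
f(J) = 2 + J
Y(q) = -9 - q + 2*q**2 (Y(q) = -7 + ((q**2 + q*q) - (2 + q)) = -7 + ((q**2 + q**2) + (-2 - q)) = -7 + (2*q**2 + (-2 - q)) = -7 + (-2 - q + 2*q**2) = -9 - q + 2*q**2)
L(S, -192) - (Y(1)*(-53) - 64) = -192 - ((-9 - 1*1 + 2*1**2)*(-53) - 64) = -192 - ((-9 - 1 + 2*1)*(-53) - 64) = -192 - ((-9 - 1 + 2)*(-53) - 64) = -192 - (-8*(-53) - 64) = -192 - (424 - 64) = -192 - 1*360 = -192 - 360 = -552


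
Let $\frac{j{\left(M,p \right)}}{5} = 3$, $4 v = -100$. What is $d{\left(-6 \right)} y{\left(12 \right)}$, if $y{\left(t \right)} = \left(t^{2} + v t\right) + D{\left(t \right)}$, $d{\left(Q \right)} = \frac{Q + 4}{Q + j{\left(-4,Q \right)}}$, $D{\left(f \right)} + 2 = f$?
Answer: $\frac{292}{9} \approx 32.444$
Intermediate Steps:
$v = -25$ ($v = \frac{1}{4} \left(-100\right) = -25$)
$j{\left(M,p \right)} = 15$ ($j{\left(M,p \right)} = 5 \cdot 3 = 15$)
$D{\left(f \right)} = -2 + f$
$d{\left(Q \right)} = \frac{4 + Q}{15 + Q}$ ($d{\left(Q \right)} = \frac{Q + 4}{Q + 15} = \frac{4 + Q}{15 + Q}$)
$y{\left(t \right)} = -2 + t^{2} - 24 t$ ($y{\left(t \right)} = \left(t^{2} - 25 t\right) + \left(-2 + t\right) = -2 + t^{2} - 24 t$)
$d{\left(-6 \right)} y{\left(12 \right)} = \frac{4 - 6}{15 - 6} \left(-2 + 12^{2} - 288\right) = \frac{1}{9} \left(-2\right) \left(-2 + 144 - 288\right) = \frac{1}{9} \left(-2\right) \left(-146\right) = \left(- \frac{2}{9}\right) \left(-146\right) = \frac{292}{9}$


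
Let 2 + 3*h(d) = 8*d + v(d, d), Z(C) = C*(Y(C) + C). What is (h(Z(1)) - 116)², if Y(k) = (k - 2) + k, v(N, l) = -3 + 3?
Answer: 12996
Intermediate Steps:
v(N, l) = 0
Y(k) = -2 + 2*k (Y(k) = (-2 + k) + k = -2 + 2*k)
Z(C) = C*(-2 + 3*C) (Z(C) = C*((-2 + 2*C) + C) = C*(-2 + 3*C))
h(d) = -⅔ + 8*d/3 (h(d) = -⅔ + (8*d + 0)/3 = -⅔ + (8*d)/3 = -⅔ + 8*d/3)
(h(Z(1)) - 116)² = ((-⅔ + 8*(1*(-2 + 3*1))/3) - 116)² = ((-⅔ + 8*(1*(-2 + 3))/3) - 116)² = ((-⅔ + 8*(1*1)/3) - 116)² = ((-⅔ + (8/3)*1) - 116)² = ((-⅔ + 8/3) - 116)² = (2 - 116)² = (-114)² = 12996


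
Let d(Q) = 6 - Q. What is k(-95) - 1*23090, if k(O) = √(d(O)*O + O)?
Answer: -23090 + I*√9690 ≈ -23090.0 + 98.438*I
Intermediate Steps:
k(O) = √(O + O*(6 - O)) (k(O) = √((6 - O)*O + O) = √(O*(6 - O) + O) = √(O + O*(6 - O)))
k(-95) - 1*23090 = √(-95*(7 - 1*(-95))) - 1*23090 = √(-95*(7 + 95)) - 23090 = √(-95*102) - 23090 = √(-9690) - 23090 = I*√9690 - 23090 = -23090 + I*√9690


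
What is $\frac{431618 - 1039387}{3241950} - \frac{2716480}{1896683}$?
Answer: $- \frac{9959437466227}{6148951451850} \approx -1.6197$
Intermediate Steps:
$\frac{431618 - 1039387}{3241950} - \frac{2716480}{1896683} = \left(431618 - 1039387\right) \frac{1}{3241950} - \frac{2716480}{1896683} = \left(-607769\right) \frac{1}{3241950} - \frac{2716480}{1896683} = - \frac{607769}{3241950} - \frac{2716480}{1896683} = - \frac{9959437466227}{6148951451850}$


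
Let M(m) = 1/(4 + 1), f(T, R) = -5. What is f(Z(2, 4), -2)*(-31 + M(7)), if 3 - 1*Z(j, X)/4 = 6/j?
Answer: 154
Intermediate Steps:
Z(j, X) = 12 - 24/j
M(m) = 1/5
f(Z(2, 4), -2)*(-31 + M(7)) = -5*(-31 + 1/5) = -5*(-154/5) = 154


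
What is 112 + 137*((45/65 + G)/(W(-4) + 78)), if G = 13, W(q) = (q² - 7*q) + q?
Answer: 98097/767 ≈ 127.90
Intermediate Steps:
W(q) = q² - 6*q
112 + 137*((45/65 + G)/(W(-4) + 78)) = 112 + 137*((45/65 + 13)/(-4*(-6 - 4) + 78)) = 112 + 137*((45*(1/65) + 13)/(-4*(-10) + 78)) = 112 + 137*((9/13 + 13)/(40 + 78)) = 112 + 137*((178/13)/118) = 112 + 137*((178/13)*(1/118)) = 112 + 137*(89/767) = 112 + 12193/767 = 98097/767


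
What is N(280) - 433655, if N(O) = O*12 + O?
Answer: -430015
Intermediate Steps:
N(O) = 13*O (N(O) = 12*O + O = 13*O)
N(280) - 433655 = 13*280 - 433655 = 3640 - 433655 = -430015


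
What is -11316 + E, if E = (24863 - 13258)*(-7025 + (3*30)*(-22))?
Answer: -104514341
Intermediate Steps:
E = -104503025 (E = 11605*(-7025 + 90*(-22)) = 11605*(-7025 - 1980) = 11605*(-9005) = -104503025)
-11316 + E = -11316 - 104503025 = -104514341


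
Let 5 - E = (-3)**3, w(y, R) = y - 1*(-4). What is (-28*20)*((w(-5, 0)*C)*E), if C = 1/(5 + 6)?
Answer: 17920/11 ≈ 1629.1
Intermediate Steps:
w(y, R) = 4 + y (w(y, R) = y + 4 = 4 + y)
C = 1/11 ≈ 0.090909
E = 32 (E = 5 - 1*(-3)**3 = 5 - 1*(-27) = 5 + 27 = 32)
(-28*20)*((w(-5, 0)*C)*E) = (-28*20)*(((4 - 5)*(1/11))*32) = -560*(-1*1/11)*32 = -(-560)*32/11 = -560*(-32/11) = 17920/11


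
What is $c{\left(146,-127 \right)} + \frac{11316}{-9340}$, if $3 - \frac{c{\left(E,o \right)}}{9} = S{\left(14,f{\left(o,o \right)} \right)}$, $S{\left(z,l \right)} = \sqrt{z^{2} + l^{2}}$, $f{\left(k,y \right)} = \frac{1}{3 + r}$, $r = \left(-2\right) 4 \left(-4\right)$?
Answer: $\frac{60216}{2335} - \frac{9 \sqrt{240101}}{35} \approx -100.21$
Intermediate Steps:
$r = 32$ ($r = \left(-8\right) \left(-4\right) = 32$)
$f{\left(k,y \right)} = \frac{1}{35}$ ($f{\left(k,y \right)} = \frac{1}{3 + 32} = \frac{1}{35}$)
$S{\left(z,l \right)} = \sqrt{l^{2} + z^{2}}$
$c{\left(E,o \right)} = 27 - \frac{9 \sqrt{240101}}{35}$ ($c{\left(E,o \right)} = 27 - 9 \sqrt{\left(\frac{1}{35}\right)^{2} + 14^{2}} = 27 - 9 \sqrt{\frac{1}{1225} + 196} = 27 - 9 \sqrt{\frac{240101}{1225}} = 27 - 9 \frac{\sqrt{240101}}{35} = 27 - \frac{9 \sqrt{240101}}{35}$)
$c{\left(146,-127 \right)} + \frac{11316}{-9340} = \left(27 - \frac{9 \sqrt{240101}}{35}\right) + \frac{11316}{-9340} = \left(27 - \frac{9 \sqrt{240101}}{35}\right) + 11316 \left(- \frac{1}{9340}\right) = \left(27 - \frac{9 \sqrt{240101}}{35}\right) - \frac{2829}{2335} = \frac{60216}{2335} - \frac{9 \sqrt{240101}}{35}$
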